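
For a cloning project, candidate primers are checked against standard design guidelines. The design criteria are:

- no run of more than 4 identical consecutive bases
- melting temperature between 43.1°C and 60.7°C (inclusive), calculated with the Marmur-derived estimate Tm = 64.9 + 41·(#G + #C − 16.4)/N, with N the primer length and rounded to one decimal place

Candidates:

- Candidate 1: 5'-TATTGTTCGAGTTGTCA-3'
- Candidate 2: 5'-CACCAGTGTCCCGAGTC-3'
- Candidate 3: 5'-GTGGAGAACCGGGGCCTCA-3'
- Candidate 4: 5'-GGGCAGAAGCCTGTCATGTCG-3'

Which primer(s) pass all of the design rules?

Candidate 1 (17 nt, A=3 T=8 G=4 C=2): longest run = 2 ✓; Tm = 64.9 + 41·(6 − 16.4)/17 = 39.8°C, outside 43.1–60.7°C ✗ — fails.
Candidate 2 (17 nt, A=3 T=3 G=4 C=7): longest run = 3 ✓; Tm = 64.9 + 41·(11 − 16.4)/17 = 51.9°C ✓ — passes.
Candidate 3 (19 nt, A=4 T=2 G=8 C=5): longest run = 4 ✓; Tm = 64.9 + 41·(13 − 16.4)/19 = 57.6°C ✓ — passes.
Candidate 4 (21 nt, A=4 T=4 G=8 C=5): longest run = 3 ✓; Tm = 64.9 + 41·(13 − 16.4)/21 = 58.3°C ✓ — passes.

Candidate 2, Candidate 3 and Candidate 4.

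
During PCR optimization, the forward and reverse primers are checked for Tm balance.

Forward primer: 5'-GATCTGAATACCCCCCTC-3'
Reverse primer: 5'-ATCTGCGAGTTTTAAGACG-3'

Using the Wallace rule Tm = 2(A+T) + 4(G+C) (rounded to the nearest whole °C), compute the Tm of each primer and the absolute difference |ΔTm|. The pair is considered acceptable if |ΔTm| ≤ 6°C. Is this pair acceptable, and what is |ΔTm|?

|ΔTm| = 2°C; the pair is acceptable.

Forward: A=4 T=4 G=2 C=8 → Tm = 2·8 + 4·10 = 56°C.
Reverse: A=5 T=6 G=5 C=3 → Tm = 2·11 + 4·8 = 54°C.
|ΔTm| = |56 − 54| = 2°C, ≤ 6°C.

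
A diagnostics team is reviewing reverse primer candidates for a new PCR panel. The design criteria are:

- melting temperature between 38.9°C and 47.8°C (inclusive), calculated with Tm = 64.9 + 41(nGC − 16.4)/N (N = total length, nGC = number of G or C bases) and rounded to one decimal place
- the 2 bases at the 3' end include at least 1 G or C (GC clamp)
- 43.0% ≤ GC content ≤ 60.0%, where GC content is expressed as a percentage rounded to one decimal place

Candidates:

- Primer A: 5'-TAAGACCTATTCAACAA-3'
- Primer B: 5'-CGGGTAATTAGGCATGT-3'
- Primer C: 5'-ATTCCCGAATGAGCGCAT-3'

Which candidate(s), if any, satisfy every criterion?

Primer B only.

Primer A (17 nt, A=8 T=4 G=1 C=4): Tm = 64.9 + 41·(5 − 16.4)/17 = 37.4°C, outside 38.9–47.8°C ✗; 3' end AA has 0 G/C, need ≥1 ✗; GC 5/17 = 29.4%, outside 43.0–60.0% ✗ — fails.
Primer B (17 nt, A=4 T=5 G=6 C=2): Tm = 64.9 + 41·(8 − 16.4)/17 = 44.6°C ✓; 3' end GT has 1 G/C ✓; GC 8/17 = 47.1% ✓ — passes.
Primer C (18 nt, A=5 T=4 G=4 C=5): Tm = 64.9 + 41·(9 − 16.4)/18 = 48.0°C, outside 38.9–47.8°C ✗; 3' end AT has 0 G/C, need ≥1 ✗; GC 9/18 = 50.0% ✓ — fails.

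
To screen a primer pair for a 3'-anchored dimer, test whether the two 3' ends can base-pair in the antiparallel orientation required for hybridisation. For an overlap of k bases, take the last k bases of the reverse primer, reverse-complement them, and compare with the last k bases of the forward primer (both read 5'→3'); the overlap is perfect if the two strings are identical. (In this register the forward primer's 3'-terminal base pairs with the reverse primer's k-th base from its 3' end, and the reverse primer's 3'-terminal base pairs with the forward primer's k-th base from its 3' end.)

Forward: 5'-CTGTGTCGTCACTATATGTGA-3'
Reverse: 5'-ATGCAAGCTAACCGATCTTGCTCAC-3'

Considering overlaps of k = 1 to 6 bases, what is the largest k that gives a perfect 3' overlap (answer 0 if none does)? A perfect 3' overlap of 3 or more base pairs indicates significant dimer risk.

Longest perfect overlap: 4 complementary base pairs; significant dimer risk (threshold 3).

Last 6 bases (5'→3') — forward …ATGTGA, reverse …GCTCAC.
Reverse complement of the reverse primer's last 6 bases: GTGAGC; its first k bases are the reverse complement of the reverse primer's last k bases, so a perfect k-base overlap needs the forward primer's last k bases to equal them.
Comparing (forward last k vs required): k=1: A vs G ✗; k=2: GA vs GT ✗; k=3: TGA vs GTG ✗; k=4: GTGA vs GTGA ✓; k=5: TGTGA vs GTGAG ✗; k=6: ATGTGA vs GTGAGC ✗.
Only k = 4 is perfect, so the longest perfect 3' overlap is 4.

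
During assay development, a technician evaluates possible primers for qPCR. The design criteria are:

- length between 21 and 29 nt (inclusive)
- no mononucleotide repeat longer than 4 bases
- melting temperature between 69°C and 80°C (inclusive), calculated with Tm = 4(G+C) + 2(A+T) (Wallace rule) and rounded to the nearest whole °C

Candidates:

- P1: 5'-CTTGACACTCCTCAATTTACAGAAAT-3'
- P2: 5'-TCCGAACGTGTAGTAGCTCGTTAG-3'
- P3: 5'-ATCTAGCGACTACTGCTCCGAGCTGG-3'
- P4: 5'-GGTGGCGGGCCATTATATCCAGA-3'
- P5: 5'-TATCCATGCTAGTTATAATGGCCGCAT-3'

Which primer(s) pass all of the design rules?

P1, P2, P4 and P5.

P1 (26 nt, A=9 T=8 G=2 C=7): length 26 ✓; longest run = 3 ✓; Tm = 2·17 + 4·9 = 70°C ✓ — passes.
P2 (24 nt, A=5 T=7 G=7 C=5): length 24 ✓; longest run = 2 ✓; Tm = 2·12 + 4·12 = 72°C ✓ — passes.
P3 (26 nt, A=5 T=6 G=7 C=8): length 26 ✓; longest run = 2 ✓; Tm = 2·11 + 4·15 = 82°C, outside 69–80°C ✗ — fails.
P4 (23 nt, A=5 T=5 G=8 C=5): length 23 ✓; longest run = 3 ✓; Tm = 2·10 + 4·13 = 72°C ✓ — passes.
P5 (27 nt, A=7 T=9 G=5 C=6): length 27 ✓; longest run = 2 ✓; Tm = 2·16 + 4·11 = 76°C ✓ — passes.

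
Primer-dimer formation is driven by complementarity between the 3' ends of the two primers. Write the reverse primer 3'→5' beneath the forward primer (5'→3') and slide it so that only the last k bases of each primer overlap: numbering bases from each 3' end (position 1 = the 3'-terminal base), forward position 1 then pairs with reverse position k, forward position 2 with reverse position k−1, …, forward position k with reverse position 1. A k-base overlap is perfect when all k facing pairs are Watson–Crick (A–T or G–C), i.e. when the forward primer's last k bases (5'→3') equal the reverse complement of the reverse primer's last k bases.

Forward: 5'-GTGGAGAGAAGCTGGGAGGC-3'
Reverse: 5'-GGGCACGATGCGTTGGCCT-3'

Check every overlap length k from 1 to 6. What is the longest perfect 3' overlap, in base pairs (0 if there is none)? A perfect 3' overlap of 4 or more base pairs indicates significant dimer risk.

Last 6 bases (5'→3') — forward …GGAGGC, reverse …TGGCCT.
Reverse complement of the reverse primer's last 6 bases: AGGCCA; its first k bases are the reverse complement of the reverse primer's last k bases, so a perfect k-base overlap needs the forward primer's last k bases to equal them.
Comparing (forward last k vs required): k=1: C vs A ✗; k=2: GC vs AG ✗; k=3: GGC vs AGG ✗; k=4: AGGC vs AGGC ✓; k=5: GAGGC vs AGGCC ✗; k=6: GGAGGC vs AGGCCA ✗.
Only k = 4 is perfect, so the longest perfect 3' overlap is 4.

Longest perfect overlap: 4 complementary base pairs; significant dimer risk (threshold 4).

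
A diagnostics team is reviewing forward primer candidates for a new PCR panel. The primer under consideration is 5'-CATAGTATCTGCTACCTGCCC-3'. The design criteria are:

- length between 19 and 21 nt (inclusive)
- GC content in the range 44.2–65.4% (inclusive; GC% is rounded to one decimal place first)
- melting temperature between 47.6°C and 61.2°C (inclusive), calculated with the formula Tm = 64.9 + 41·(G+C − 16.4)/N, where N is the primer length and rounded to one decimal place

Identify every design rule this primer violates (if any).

Base counts: A=4, T=6, G=3, C=8 (length 21).
length: length 21 ✓
GC content: GC 11/21 = 52.4% ✓
Tm: Tm = 64.9 + 41·(11 − 16.4)/21 = 54.4°C ✓

Meets all criteria.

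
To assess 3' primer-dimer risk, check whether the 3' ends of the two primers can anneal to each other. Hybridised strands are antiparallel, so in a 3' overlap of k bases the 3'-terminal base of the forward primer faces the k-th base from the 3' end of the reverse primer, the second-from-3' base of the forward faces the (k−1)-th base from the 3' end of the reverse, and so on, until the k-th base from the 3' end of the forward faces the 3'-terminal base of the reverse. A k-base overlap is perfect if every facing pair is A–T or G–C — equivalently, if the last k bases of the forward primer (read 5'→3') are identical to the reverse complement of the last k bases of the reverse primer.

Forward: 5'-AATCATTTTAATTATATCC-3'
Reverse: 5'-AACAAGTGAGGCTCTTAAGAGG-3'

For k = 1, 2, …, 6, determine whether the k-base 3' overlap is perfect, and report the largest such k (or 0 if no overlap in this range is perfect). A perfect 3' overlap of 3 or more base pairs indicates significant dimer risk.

Last 6 bases (5'→3') — forward …ATATCC, reverse …AAGAGG.
Reverse complement of the reverse primer's last 6 bases: CCTCTT; its first k bases are the reverse complement of the reverse primer's last k bases, so a perfect k-base overlap needs the forward primer's last k bases to equal them.
Comparing (forward last k vs required): k=1: C vs C ✓; k=2: CC vs CC ✓; k=3: TCC vs CCT ✗; k=4: ATCC vs CCTC ✗; k=5: TATCC vs CCTCT ✗; k=6: ATATCC vs CCTCTT ✗.
Perfect overlaps at k = 1, 2; the largest is 2.

Longest perfect overlap: 2 complementary base pairs; below the dimer-risk threshold (threshold 3).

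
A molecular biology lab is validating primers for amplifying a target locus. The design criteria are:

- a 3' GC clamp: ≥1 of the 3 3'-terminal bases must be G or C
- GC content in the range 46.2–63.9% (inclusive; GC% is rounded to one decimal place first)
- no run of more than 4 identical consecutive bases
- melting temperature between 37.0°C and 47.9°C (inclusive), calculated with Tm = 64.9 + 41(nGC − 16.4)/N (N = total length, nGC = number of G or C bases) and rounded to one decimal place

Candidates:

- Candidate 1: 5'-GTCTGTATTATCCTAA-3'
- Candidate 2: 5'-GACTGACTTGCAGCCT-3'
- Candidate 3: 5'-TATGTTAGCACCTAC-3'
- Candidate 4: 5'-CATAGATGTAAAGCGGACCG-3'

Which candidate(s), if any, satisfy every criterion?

Candidate 2 only.

Candidate 1 (16 nt, A=4 T=7 G=2 C=3): 3' end TAA has 0 G/C, need ≥1 ✗; GC 5/16 = 31.3%, outside 46.2–63.9% ✗; longest run = 2 ✓; Tm = 64.9 + 41·(5 − 16.4)/16 = 35.7°C, outside 37.0–47.9°C ✗ — fails.
Candidate 2 (16 nt, A=3 T=4 G=4 C=5): 3' end CCT has 2 G/C ✓; GC 9/16 = 56.3% ✓; longest run = 2 ✓; Tm = 64.9 + 41·(9 − 16.4)/16 = 45.9°C ✓ — passes.
Candidate 3 (15 nt, A=4 T=5 G=2 C=4): 3' end TAC has 1 G/C ✓; GC 6/15 = 40.0%, outside 46.2–63.9% ✗; longest run = 2 ✓; Tm = 64.9 + 41·(6 − 16.4)/15 = 36.5°C, outside 37.0–47.9°C ✗ — fails.
Candidate 4 (20 nt, A=7 T=3 G=6 C=4): 3' end CCG has 3 G/C ✓; GC 10/20 = 50.0% ✓; longest run = 3 ✓; Tm = 64.9 + 41·(10 − 16.4)/20 = 51.8°C, outside 37.0–47.9°C ✗ — fails.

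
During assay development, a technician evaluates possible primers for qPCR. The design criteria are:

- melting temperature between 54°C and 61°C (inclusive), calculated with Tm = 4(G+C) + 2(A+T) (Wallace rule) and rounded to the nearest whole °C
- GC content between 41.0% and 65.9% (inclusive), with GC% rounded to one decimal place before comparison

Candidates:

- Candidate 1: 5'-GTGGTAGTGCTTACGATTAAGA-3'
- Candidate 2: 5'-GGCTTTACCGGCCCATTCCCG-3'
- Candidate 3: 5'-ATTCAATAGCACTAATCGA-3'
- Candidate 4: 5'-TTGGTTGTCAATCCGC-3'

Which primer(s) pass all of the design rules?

Candidate 1 (22 nt, A=6 T=7 G=7 C=2): Tm = 2·13 + 4·9 = 62°C, outside 54–61°C ✗; GC 9/22 = 40.9%, outside 41.0–65.9% ✗ — fails.
Candidate 2 (21 nt, A=2 T=5 G=5 C=9): Tm = 2·7 + 4·14 = 70°C, outside 54–61°C ✗; GC 14/21 = 66.7%, outside 41.0–65.9% ✗ — fails.
Candidate 3 (19 nt, A=8 T=5 G=2 C=4): Tm = 2·13 + 4·6 = 50°C, outside 54–61°C ✗; GC 6/19 = 31.6%, outside 41.0–65.9% ✗ — fails.
Candidate 4 (16 nt, A=2 T=6 G=4 C=4): Tm = 2·8 + 4·8 = 48°C, outside 54–61°C ✗; GC 8/16 = 50.0% ✓ — fails.

None of the candidates satisfy all criteria.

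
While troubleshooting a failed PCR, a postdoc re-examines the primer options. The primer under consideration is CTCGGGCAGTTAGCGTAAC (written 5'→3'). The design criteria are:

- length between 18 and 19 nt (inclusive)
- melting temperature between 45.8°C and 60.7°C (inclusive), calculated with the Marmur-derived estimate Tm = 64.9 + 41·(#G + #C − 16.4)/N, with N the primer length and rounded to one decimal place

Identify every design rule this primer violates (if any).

Base counts: A=4, T=4, G=6, C=5 (length 19).
length: length 19 ✓
Tm: Tm = 64.9 + 41·(11 − 16.4)/19 = 53.2°C ✓

Meets all criteria.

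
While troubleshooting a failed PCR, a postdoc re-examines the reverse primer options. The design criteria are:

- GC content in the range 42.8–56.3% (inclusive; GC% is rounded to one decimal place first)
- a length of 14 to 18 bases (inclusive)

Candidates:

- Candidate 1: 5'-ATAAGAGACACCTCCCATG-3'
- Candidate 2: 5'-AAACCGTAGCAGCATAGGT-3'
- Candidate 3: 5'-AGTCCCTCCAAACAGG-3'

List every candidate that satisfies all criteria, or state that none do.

Candidate 3 only.

Candidate 1 (19 nt, A=7 T=3 G=3 C=6): GC 9/19 = 47.4% ✓; length 19, outside 14–18 ✗ — fails.
Candidate 2 (19 nt, A=7 T=3 G=5 C=4): GC 9/19 = 47.4% ✓; length 19, outside 14–18 ✗ — fails.
Candidate 3 (16 nt, A=5 T=2 G=3 C=6): GC 9/16 = 56.3% ✓; length 16 ✓ — passes.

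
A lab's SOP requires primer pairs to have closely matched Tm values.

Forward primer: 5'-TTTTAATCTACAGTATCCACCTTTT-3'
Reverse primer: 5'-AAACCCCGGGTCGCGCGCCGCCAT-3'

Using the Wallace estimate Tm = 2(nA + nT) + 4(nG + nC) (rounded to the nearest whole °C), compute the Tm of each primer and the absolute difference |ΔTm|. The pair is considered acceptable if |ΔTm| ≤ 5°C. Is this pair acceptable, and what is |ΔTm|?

|ΔTm| = 20°C; the pair is not acceptable.

Forward: A=6 T=12 G=1 C=6 → Tm = 2·18 + 4·7 = 64°C.
Reverse: A=4 T=2 G=7 C=11 → Tm = 2·6 + 4·18 = 84°C.
|ΔTm| = |64 − 84| = 20°C, > 5°C.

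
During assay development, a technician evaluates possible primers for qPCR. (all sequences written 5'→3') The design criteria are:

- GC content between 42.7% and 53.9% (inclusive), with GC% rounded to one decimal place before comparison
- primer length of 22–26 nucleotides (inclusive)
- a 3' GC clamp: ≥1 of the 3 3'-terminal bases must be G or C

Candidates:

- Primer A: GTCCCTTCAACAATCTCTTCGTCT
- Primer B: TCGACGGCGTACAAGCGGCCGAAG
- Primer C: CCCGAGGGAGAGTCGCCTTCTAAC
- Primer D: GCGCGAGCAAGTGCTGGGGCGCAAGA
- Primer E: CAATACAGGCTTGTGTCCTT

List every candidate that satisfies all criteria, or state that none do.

Primer A (24 nt, A=4 T=9 G=2 C=9): GC 11/24 = 45.8% ✓; length 24 ✓; 3' end TCT has 1 G/C ✓ — passes.
Primer B (24 nt, A=6 T=2 G=9 C=7): GC 16/24 = 66.7%, outside 42.7–53.9% ✗; length 24 ✓; 3' end AAG has 1 G/C ✓ — fails.
Primer C (24 nt, A=5 T=4 G=7 C=8): GC 15/24 = 62.5%, outside 42.7–53.9% ✗; length 24 ✓; 3' end AAC has 1 G/C ✓ — fails.
Primer D (26 nt, A=6 T=2 G=12 C=6): GC 18/26 = 69.2%, outside 42.7–53.9% ✗; length 26 ✓; 3' end AGA has 1 G/C ✓ — fails.
Primer E (20 nt, A=4 T=7 G=4 C=5): GC 9/20 = 45.0% ✓; length 20, outside 22–26 ✗; 3' end CTT has 1 G/C ✓ — fails.

Primer A only.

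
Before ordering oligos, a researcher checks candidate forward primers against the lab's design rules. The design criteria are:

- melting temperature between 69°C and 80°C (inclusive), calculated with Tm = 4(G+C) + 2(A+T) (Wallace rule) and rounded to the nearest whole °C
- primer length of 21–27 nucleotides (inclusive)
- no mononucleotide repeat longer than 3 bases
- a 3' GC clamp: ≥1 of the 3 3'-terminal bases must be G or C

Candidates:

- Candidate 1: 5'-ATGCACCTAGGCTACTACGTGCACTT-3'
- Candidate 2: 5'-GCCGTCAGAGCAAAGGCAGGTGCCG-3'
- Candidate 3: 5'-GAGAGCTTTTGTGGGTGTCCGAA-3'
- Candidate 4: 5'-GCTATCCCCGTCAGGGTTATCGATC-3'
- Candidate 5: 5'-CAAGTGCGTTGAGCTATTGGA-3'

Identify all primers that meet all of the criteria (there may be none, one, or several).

Candidate 1 only.

Candidate 1 (26 nt, A=6 T=7 G=5 C=8): Tm = 2·13 + 4·13 = 78°C ✓; length 26 ✓; longest run = 2 ✓; 3' end CTT has 1 G/C ✓ — passes.
Candidate 2 (25 nt, A=6 T=2 G=10 C=7): Tm = 2·8 + 4·17 = 84°C, outside 69–80°C ✗; length 25 ✓; longest run = 3 ✓; 3' end CCG has 3 G/C ✓ — fails.
Candidate 3 (23 nt, A=4 T=7 G=9 C=3): Tm = 2·11 + 4·12 = 70°C ✓; length 23 ✓; longest run = 4, exceeds 3 ✗; 3' end GAA has 1 G/C ✓ — fails.
Candidate 4 (25 nt, A=4 T=7 G=6 C=8): Tm = 2·11 + 4·14 = 78°C ✓; length 25 ✓; longest run = 4, exceeds 3 ✗; 3' end ATC has 1 G/C ✓ — fails.
Candidate 5 (21 nt, A=5 T=6 G=7 C=3): Tm = 2·11 + 4·10 = 62°C, outside 69–80°C ✗; length 21 ✓; longest run = 2 ✓; 3' end GGA has 2 G/C ✓ — fails.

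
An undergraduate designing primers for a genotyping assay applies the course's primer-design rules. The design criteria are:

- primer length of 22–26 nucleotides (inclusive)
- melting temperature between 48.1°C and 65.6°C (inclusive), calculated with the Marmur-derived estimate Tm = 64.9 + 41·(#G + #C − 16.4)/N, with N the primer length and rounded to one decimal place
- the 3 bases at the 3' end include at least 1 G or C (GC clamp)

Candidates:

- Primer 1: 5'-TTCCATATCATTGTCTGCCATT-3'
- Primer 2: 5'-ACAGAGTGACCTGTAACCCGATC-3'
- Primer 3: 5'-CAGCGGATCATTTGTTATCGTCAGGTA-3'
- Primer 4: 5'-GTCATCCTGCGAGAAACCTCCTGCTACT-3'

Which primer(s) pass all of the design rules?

Primer 1 (22 nt, A=4 T=10 G=2 C=6): length 22 ✓; Tm = 64.9 + 41·(8 − 16.4)/22 = 49.2°C ✓; 3' end ATT has 0 G/C, need ≥1 ✗ — fails.
Primer 2 (23 nt, A=7 T=4 G=5 C=7): length 23 ✓; Tm = 64.9 + 41·(12 − 16.4)/23 = 57.1°C ✓; 3' end ATC has 1 G/C ✓ — passes.
Primer 3 (27 nt, A=6 T=9 G=7 C=5): length 27, outside 22–26 ✗; Tm = 64.9 + 41·(12 − 16.4)/27 = 58.2°C ✓; 3' end GTA has 1 G/C ✓ — fails.
Primer 4 (28 nt, A=6 T=7 G=5 C=10): length 28, outside 22–26 ✗; Tm = 64.9 + 41·(15 − 16.4)/28 = 62.9°C ✓; 3' end ACT has 1 G/C ✓ — fails.

Primer 2 only.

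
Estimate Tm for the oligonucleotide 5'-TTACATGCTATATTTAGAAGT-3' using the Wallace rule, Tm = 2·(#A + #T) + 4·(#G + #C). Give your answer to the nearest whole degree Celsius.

52°C

Base counts: A=7, T=9, G=3, C=2 (length 21).
Tm = 2·(7+9) + 4·(3+2) = 2·16 + 4·5 = 32 + 20 = 52°C.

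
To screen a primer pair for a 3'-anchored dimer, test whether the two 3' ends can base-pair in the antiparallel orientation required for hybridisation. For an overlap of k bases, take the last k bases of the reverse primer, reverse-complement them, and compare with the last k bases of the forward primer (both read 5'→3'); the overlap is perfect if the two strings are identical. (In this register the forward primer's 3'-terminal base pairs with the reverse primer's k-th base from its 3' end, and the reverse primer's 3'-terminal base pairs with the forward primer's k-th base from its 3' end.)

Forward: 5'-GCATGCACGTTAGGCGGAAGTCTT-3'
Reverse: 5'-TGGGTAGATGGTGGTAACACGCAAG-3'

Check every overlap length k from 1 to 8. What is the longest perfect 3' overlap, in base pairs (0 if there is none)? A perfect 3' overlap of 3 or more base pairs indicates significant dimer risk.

Last 8 bases (5'→3') — forward …GAAGTCTT, reverse …CACGCAAG.
Reverse complement of the reverse primer's last 8 bases: CTTGCGTG; its first k bases are the reverse complement of the reverse primer's last k bases, so a perfect k-base overlap needs the forward primer's last k bases to equal them.
Comparing (forward last k vs required): k=1: T vs C ✗; k=2: TT vs CT ✗; k=3: CTT vs CTT ✓; k=4: TCTT vs CTTG ✗; k=5: GTCTT vs CTTGC ✗; k=6: AGTCTT vs CTTGCG ✗; k=7: AAGTCTT vs CTTGCGT ✗; k=8: GAAGTCTT vs CTTGCGTG ✗.
Only k = 3 is perfect, so the longest perfect 3' overlap is 3.

Longest perfect overlap: 3 complementary base pairs; significant dimer risk (threshold 3).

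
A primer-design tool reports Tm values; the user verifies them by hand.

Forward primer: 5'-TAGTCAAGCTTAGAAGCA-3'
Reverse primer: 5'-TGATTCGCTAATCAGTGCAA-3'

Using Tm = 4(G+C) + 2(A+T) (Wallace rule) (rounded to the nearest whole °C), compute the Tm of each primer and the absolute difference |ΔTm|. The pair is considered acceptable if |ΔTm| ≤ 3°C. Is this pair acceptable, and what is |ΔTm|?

|ΔTm| = 6°C; the pair is not acceptable.

Forward: A=7 T=4 G=4 C=3 → Tm = 2·11 + 4·7 = 50°C.
Reverse: A=6 T=6 G=4 C=4 → Tm = 2·12 + 4·8 = 56°C.
|ΔTm| = |50 − 56| = 6°C, > 3°C.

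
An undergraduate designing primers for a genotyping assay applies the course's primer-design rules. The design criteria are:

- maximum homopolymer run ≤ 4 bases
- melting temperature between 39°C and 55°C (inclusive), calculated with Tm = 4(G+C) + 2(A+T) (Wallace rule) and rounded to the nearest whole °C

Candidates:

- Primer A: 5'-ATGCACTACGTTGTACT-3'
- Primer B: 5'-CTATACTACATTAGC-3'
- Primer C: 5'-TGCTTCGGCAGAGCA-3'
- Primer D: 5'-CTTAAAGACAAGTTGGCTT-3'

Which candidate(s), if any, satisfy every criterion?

Primer A, Primer B, Primer C and Primer D.

Primer A (17 nt, A=4 T=6 G=3 C=4): longest run = 2 ✓; Tm = 2·10 + 4·7 = 48°C ✓ — passes.
Primer B (15 nt, A=5 T=5 G=1 C=4): longest run = 2 ✓; Tm = 2·10 + 4·5 = 40°C ✓ — passes.
Primer C (15 nt, A=3 T=3 G=5 C=4): longest run = 2 ✓; Tm = 2·6 + 4·9 = 48°C ✓ — passes.
Primer D (19 nt, A=6 T=6 G=4 C=3): longest run = 3 ✓; Tm = 2·12 + 4·7 = 52°C ✓ — passes.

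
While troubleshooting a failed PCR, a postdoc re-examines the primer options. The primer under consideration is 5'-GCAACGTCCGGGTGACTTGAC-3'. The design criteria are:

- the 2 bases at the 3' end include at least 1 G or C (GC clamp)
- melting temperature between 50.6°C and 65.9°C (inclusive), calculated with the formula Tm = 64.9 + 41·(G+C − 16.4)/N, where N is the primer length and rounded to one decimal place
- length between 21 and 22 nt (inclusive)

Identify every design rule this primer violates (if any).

Base counts: A=4, T=4, G=7, C=6 (length 21).
GC clamp: 3' end AC has 1 G/C ✓
Tm: Tm = 64.9 + 41·(13 − 16.4)/21 = 58.3°C ✓
length: length 21 ✓

Meets all criteria.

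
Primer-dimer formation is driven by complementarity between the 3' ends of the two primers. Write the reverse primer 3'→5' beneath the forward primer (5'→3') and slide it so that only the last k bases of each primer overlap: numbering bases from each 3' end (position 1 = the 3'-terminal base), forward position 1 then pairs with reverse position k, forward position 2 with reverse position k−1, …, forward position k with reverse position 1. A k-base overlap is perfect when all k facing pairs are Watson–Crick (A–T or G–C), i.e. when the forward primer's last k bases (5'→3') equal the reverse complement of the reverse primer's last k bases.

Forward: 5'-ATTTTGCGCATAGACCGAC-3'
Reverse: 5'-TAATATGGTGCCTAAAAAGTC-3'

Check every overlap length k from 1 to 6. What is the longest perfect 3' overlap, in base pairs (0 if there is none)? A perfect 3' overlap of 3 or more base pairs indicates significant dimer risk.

Last 6 bases (5'→3') — forward …ACCGAC, reverse …AAAGTC.
Reverse complement of the reverse primer's last 6 bases: GACTTT; its first k bases are the reverse complement of the reverse primer's last k bases, so a perfect k-base overlap needs the forward primer's last k bases to equal them.
Comparing (forward last k vs required): k=1: C vs G ✗; k=2: AC vs GA ✗; k=3: GAC vs GAC ✓; k=4: CGAC vs GACT ✗; k=5: CCGAC vs GACTT ✗; k=6: ACCGAC vs GACTTT ✗.
Only k = 3 is perfect, so the longest perfect 3' overlap is 3.

Longest perfect overlap: 3 complementary base pairs; significant dimer risk (threshold 3).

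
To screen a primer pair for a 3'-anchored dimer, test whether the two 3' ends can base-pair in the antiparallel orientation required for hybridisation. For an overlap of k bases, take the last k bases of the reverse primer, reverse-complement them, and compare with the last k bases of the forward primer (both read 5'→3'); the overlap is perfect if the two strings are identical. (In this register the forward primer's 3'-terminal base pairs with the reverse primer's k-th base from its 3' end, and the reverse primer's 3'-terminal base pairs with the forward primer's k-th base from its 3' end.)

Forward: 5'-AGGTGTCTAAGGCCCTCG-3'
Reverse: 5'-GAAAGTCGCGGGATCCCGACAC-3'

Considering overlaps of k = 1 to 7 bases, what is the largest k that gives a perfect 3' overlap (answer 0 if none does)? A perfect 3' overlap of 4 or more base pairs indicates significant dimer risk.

Longest perfect overlap: 1 complementary base pair; below the dimer-risk threshold (threshold 4).

Last 7 bases (5'→3') — forward …GCCCTCG, reverse …CCGACAC.
Reverse complement of the reverse primer's last 7 bases: GTGTCGG; its first k bases are the reverse complement of the reverse primer's last k bases, so a perfect k-base overlap needs the forward primer's last k bases to equal them.
Comparing (forward last k vs required): k=1: G vs G ✓; k=2: CG vs GT ✗; k=3: TCG vs GTG ✗; k=4: CTCG vs GTGT ✗; k=5: CCTCG vs GTGTC ✗; k=6: CCCTCG vs GTGTCG ✗; k=7: GCCCTCG vs GTGTCGG ✗.
Only k = 1 is perfect, so the longest perfect 3' overlap is 1.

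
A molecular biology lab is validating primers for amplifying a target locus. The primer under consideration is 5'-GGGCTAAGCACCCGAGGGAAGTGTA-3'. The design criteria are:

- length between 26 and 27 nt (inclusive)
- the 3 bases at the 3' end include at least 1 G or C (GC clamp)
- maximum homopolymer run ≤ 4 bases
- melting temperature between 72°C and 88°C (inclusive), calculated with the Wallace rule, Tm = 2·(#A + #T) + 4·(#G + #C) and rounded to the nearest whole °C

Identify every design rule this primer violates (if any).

Base counts: A=7, T=3, G=10, C=5 (length 25).
length: length 25, outside 26–27 ✗
GC clamp: 3' end GTA has 1 G/C ✓
homopolymer run: longest run = 3 ✓
Tm: Tm = 2·10 + 4·15 = 80°C ✓

Fails: length.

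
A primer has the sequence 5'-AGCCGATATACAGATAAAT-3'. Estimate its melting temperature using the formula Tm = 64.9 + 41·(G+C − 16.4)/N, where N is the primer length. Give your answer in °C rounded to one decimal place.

42.5°C

Base counts: A=9, T=4, G=3, C=3; G+C = 6, N = 19.
Tm = 64.9 + 41·(6 − 16.4)/19 = 64.9 + -426.40/19 = 42.5°C.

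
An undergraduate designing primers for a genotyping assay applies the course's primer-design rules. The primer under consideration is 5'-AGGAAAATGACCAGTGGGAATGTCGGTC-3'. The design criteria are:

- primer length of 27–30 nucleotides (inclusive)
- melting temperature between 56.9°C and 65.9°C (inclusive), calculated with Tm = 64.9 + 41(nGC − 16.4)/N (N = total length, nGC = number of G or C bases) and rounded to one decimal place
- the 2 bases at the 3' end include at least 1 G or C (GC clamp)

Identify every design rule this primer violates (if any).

Base counts: A=9, T=5, G=10, C=4 (length 28).
length: length 28 ✓
Tm: Tm = 64.9 + 41·(14 − 16.4)/28 = 61.4°C ✓
GC clamp: 3' end TC has 1 G/C ✓

Meets all criteria.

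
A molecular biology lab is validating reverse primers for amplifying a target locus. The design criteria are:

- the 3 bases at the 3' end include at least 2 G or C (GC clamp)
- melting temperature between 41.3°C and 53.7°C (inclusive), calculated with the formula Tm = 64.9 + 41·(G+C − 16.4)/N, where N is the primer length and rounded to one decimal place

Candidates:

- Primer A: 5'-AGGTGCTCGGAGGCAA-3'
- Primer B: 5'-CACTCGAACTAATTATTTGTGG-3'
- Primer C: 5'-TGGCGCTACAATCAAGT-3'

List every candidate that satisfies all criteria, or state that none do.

Primer A (16 nt, A=4 T=2 G=7 C=3): 3' end CAA has 1 G/C, need ≥2 ✗; Tm = 64.9 + 41·(10 − 16.4)/16 = 48.5°C ✓ — fails.
Primer B (22 nt, A=6 T=8 G=4 C=4): 3' end TGG has 2 G/C ✓; Tm = 64.9 + 41·(8 − 16.4)/22 = 49.2°C ✓ — passes.
Primer C (17 nt, A=5 T=4 G=4 C=4): 3' end AGT has 1 G/C, need ≥2 ✗; Tm = 64.9 + 41·(8 − 16.4)/17 = 44.6°C ✓ — fails.

Primer B only.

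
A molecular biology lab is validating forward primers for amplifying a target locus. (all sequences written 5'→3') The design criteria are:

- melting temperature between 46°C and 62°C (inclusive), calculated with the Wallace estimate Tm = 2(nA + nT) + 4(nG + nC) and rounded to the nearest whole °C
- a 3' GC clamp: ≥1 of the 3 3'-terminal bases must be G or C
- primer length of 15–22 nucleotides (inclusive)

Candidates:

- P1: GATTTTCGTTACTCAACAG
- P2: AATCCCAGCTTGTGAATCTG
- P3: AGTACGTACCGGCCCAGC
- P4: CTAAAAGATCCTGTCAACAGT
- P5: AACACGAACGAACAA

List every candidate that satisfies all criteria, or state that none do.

P1, P2, P3 and P4.

P1 (19 nt, A=5 T=7 G=3 C=4): Tm = 2·12 + 4·7 = 52°C ✓; 3' end CAG has 2 G/C ✓; length 19 ✓ — passes.
P2 (20 nt, A=5 T=6 G=4 C=5): Tm = 2·11 + 4·9 = 58°C ✓; 3' end CTG has 2 G/C ✓; length 20 ✓ — passes.
P3 (18 nt, A=4 T=2 G=5 C=7): Tm = 2·6 + 4·12 = 60°C ✓; 3' end AGC has 2 G/C ✓; length 18 ✓ — passes.
P4 (21 nt, A=8 T=5 G=3 C=5): Tm = 2·13 + 4·8 = 58°C ✓; 3' end AGT has 1 G/C ✓; length 21 ✓ — passes.
P5 (15 nt, A=9 T=0 G=2 C=4): Tm = 2·9 + 4·6 = 42°C, outside 46–62°C ✗; 3' end CAA has 1 G/C ✓; length 15 ✓ — fails.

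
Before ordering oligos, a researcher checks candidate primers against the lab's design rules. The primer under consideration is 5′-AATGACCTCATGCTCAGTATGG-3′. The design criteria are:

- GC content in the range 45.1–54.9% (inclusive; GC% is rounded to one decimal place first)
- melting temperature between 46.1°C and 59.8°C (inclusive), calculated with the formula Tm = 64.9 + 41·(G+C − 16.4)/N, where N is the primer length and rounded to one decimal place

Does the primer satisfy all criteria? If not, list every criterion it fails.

Base counts: A=6, T=6, G=5, C=5 (length 22).
GC content: GC 10/22 = 45.5% ✓
Tm: Tm = 64.9 + 41·(10 − 16.4)/22 = 53.0°C ✓

Meets all criteria.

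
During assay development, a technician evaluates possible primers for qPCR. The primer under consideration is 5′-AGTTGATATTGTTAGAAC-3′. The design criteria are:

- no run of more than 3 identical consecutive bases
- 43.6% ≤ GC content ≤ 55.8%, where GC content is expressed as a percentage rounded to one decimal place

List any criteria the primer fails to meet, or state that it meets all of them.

Base counts: A=6, T=7, G=4, C=1 (length 18).
homopolymer run: longest run = 2 ✓
GC content: GC 5/18 = 27.8%, outside 43.6–55.8% ✗

Fails: GC content.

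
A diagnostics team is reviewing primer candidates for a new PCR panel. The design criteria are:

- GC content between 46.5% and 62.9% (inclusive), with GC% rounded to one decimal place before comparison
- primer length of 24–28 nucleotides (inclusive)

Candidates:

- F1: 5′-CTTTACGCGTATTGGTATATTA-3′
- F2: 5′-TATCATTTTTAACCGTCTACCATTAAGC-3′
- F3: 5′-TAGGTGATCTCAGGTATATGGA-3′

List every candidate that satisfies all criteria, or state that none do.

None of the candidates satisfy all criteria.

F1 (22 nt, A=5 T=10 G=4 C=3): GC 7/22 = 31.8%, outside 46.5–62.9% ✗; length 22, outside 24–28 ✗ — fails.
F2 (28 nt, A=8 T=11 G=2 C=7): GC 9/28 = 32.1%, outside 46.5–62.9% ✗; length 28 ✓ — fails.
F3 (22 nt, A=6 T=7 G=7 C=2): GC 9/22 = 40.9%, outside 46.5–62.9% ✗; length 22, outside 24–28 ✗ — fails.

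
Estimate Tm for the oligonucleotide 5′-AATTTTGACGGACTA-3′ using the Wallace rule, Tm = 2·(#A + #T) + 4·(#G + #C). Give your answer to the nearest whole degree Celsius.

40°C

Base counts: A=5, T=5, G=3, C=2 (length 15).
Tm = 2·(5+5) + 4·(3+2) = 2·10 + 4·5 = 20 + 20 = 40°C.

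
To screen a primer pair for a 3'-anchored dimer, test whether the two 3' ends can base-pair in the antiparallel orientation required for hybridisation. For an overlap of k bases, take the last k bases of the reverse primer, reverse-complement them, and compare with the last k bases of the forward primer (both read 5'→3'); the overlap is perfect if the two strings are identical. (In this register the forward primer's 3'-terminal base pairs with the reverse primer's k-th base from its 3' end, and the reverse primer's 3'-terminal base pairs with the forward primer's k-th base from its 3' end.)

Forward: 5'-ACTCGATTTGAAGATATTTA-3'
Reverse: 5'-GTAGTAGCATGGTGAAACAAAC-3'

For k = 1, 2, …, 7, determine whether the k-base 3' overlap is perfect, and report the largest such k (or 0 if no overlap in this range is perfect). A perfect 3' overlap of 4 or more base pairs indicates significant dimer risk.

Longest perfect overlap: 0 complementary base pairs; below the dimer-risk threshold (threshold 4).

Last 7 bases (5'→3') — forward …ATATTTA, reverse …AACAAAC.
Reverse complement of the reverse primer's last 7 bases: GTTTGTT; its first k bases are the reverse complement of the reverse primer's last k bases, so a perfect k-base overlap needs the forward primer's last k bases to equal them.
Comparing (forward last k vs required): k=1: A vs G ✗; k=2: TA vs GT ✗; k=3: TTA vs GTT ✗; k=4: TTTA vs GTTT ✗; k=5: ATTTA vs GTTTG ✗; k=6: TATTTA vs GTTTGT ✗; k=7: ATATTTA vs GTTTGTT ✗.
No overlap length from 1 to 7 is perfect, so the longest perfect 3' overlap is 0.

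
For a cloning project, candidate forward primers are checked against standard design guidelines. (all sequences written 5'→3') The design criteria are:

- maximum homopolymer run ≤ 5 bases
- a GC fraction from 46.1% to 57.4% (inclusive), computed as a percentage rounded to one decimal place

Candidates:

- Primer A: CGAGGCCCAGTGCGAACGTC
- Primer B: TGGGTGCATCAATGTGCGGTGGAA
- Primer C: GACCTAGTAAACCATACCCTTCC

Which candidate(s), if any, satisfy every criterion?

Primer B and Primer C.

Primer A (20 nt, A=4 T=2 G=7 C=7): longest run = 3 ✓; GC 14/20 = 70.0%, outside 46.1–57.4% ✗ — fails.
Primer B (24 nt, A=5 T=6 G=10 C=3): longest run = 3 ✓; GC 13/24 = 54.2% ✓ — passes.
Primer C (23 nt, A=7 T=5 G=2 C=9): longest run = 3 ✓; GC 11/23 = 47.8% ✓ — passes.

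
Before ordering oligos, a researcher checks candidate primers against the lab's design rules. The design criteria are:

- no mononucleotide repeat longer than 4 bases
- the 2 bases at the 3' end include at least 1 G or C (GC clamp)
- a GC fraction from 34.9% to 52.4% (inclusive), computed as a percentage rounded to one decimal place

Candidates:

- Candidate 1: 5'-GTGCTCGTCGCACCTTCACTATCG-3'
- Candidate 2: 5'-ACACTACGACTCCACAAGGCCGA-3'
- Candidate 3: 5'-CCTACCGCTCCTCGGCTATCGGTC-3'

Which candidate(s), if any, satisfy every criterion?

Candidate 1 (24 nt, A=3 T=7 G=5 C=9): longest run = 2 ✓; 3' end CG has 2 G/C ✓; GC 14/24 = 58.3%, outside 34.9–52.4% ✗ — fails.
Candidate 2 (23 nt, A=8 T=2 G=4 C=9): longest run = 2 ✓; 3' end GA has 1 G/C ✓; GC 13/23 = 56.5%, outside 34.9–52.4% ✗ — fails.
Candidate 3 (24 nt, A=2 T=6 G=5 C=11): longest run = 2 ✓; 3' end TC has 1 G/C ✓; GC 16/24 = 66.7%, outside 34.9–52.4% ✗ — fails.

None of the candidates satisfy all criteria.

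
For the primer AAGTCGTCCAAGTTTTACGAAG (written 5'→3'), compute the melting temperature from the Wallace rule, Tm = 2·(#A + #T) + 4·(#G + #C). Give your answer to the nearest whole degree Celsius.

Base counts: A=7, T=6, G=5, C=4 (length 22).
Tm = 2·(7+6) + 4·(5+4) = 2·13 + 4·9 = 26 + 36 = 62°C.

62°C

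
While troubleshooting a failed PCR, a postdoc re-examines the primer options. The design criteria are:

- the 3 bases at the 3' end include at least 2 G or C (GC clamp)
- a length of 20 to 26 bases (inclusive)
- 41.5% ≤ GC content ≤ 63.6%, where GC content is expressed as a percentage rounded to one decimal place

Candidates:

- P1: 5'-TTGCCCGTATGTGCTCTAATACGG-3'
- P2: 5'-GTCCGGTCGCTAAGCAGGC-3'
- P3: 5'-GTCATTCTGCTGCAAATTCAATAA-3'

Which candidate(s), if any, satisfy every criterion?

P1 only.

P1 (24 nt, A=4 T=8 G=6 C=6): 3' end CGG has 3 G/C ✓; length 24 ✓; GC 12/24 = 50.0% ✓ — passes.
P2 (19 nt, A=3 T=3 G=7 C=6): 3' end GGC has 3 G/C ✓; length 19, outside 20–26 ✗; GC 13/19 = 68.4%, outside 41.5–63.6% ✗ — fails.
P3 (24 nt, A=8 T=8 G=3 C=5): 3' end TAA has 0 G/C, need ≥2 ✗; length 24 ✓; GC 8/24 = 33.3%, outside 41.5–63.6% ✗ — fails.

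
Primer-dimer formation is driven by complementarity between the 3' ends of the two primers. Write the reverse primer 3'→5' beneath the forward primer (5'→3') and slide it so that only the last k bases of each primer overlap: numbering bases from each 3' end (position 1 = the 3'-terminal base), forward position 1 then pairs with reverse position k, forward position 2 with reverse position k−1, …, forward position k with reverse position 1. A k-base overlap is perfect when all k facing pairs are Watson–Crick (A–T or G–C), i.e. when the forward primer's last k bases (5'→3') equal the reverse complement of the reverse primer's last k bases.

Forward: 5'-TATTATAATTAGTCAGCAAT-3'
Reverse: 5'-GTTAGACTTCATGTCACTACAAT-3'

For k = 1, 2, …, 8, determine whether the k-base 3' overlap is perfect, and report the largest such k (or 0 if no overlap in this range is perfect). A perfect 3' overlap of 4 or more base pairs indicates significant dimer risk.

Longest perfect overlap: 2 complementary base pairs; below the dimer-risk threshold (threshold 4).

Last 8 bases (5'→3') — forward …TCAGCAAT, reverse …ACTACAAT.
Reverse complement of the reverse primer's last 8 bases: ATTGTAGT; its first k bases are the reverse complement of the reverse primer's last k bases, so a perfect k-base overlap needs the forward primer's last k bases to equal them.
Comparing (forward last k vs required): k=1: T vs A ✗; k=2: AT vs AT ✓; k=3: AAT vs ATT ✗; k=4: CAAT vs ATTG ✗; k=5: GCAAT vs ATTGT ✗; k=6: AGCAAT vs ATTGTA ✗; k=7: CAGCAAT vs ATTGTAG ✗; k=8: TCAGCAAT vs ATTGTAGT ✗.
Only k = 2 is perfect, so the longest perfect 3' overlap is 2.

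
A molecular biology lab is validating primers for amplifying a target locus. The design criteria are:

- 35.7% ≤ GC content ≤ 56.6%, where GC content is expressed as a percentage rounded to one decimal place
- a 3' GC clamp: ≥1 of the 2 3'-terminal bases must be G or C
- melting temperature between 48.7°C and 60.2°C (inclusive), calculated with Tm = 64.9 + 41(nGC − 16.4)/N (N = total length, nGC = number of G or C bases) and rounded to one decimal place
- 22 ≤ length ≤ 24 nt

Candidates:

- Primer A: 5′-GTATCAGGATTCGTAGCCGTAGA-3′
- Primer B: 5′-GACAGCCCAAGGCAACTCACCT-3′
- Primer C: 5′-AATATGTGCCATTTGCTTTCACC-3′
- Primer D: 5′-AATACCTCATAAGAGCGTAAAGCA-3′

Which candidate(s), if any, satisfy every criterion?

Primer A, Primer C and Primer D.

Primer A (23 nt, A=6 T=6 G=7 C=4): GC 11/23 = 47.8% ✓; 3' end GA has 1 G/C ✓; Tm = 64.9 + 41·(11 − 16.4)/23 = 55.3°C ✓; length 23 ✓ — passes.
Primer B (22 nt, A=7 T=2 G=4 C=9): GC 13/22 = 59.1%, outside 35.7–56.6% ✗; 3' end CT has 1 G/C ✓; Tm = 64.9 + 41·(13 − 16.4)/22 = 58.6°C ✓; length 22 ✓ — fails.
Primer C (23 nt, A=5 T=9 G=3 C=6): GC 9/23 = 39.1% ✓; 3' end CC has 2 G/C ✓; Tm = 64.9 + 41·(9 − 16.4)/23 = 51.7°C ✓; length 23 ✓ — passes.
Primer D (24 nt, A=11 T=4 G=4 C=5): GC 9/24 = 37.5% ✓; 3' end CA has 1 G/C ✓; Tm = 64.9 + 41·(9 − 16.4)/24 = 52.3°C ✓; length 24 ✓ — passes.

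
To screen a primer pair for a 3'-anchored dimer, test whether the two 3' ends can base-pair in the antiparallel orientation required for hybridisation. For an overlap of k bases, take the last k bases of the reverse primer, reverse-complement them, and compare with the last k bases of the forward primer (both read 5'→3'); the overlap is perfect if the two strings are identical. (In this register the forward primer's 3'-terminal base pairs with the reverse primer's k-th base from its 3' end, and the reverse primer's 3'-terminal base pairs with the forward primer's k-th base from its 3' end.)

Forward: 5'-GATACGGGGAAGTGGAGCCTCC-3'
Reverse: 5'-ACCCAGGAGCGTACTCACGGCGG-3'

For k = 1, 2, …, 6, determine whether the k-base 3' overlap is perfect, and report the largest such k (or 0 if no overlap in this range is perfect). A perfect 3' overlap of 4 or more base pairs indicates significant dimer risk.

Longest perfect overlap: 2 complementary base pairs; below the dimer-risk threshold (threshold 4).

Last 6 bases (5'→3') — forward …GCCTCC, reverse …CGGCGG.
Reverse complement of the reverse primer's last 6 bases: CCGCCG; its first k bases are the reverse complement of the reverse primer's last k bases, so a perfect k-base overlap needs the forward primer's last k bases to equal them.
Comparing (forward last k vs required): k=1: C vs C ✓; k=2: CC vs CC ✓; k=3: TCC vs CCG ✗; k=4: CTCC vs CCGC ✗; k=5: CCTCC vs CCGCC ✗; k=6: GCCTCC vs CCGCCG ✗.
Perfect overlaps at k = 1, 2; the largest is 2.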